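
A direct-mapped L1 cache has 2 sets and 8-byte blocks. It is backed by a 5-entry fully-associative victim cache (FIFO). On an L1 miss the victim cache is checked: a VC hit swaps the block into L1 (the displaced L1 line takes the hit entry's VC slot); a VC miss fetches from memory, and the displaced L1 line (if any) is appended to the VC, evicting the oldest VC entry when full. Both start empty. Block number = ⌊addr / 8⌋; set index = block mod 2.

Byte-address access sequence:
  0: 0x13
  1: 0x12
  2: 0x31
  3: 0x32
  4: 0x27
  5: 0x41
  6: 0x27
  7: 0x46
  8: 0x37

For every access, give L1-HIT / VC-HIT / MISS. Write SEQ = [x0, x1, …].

SEQ = [MISS, L1-HIT, MISS, L1-HIT, MISS, MISS, VC-HIT, VC-HIT, VC-HIT]

0: 0x13 (blk 2, set 0) → MISS  vc=[]
1: 0x12 (blk 2, set 0) → L1-HIT  vc=[]
2: 0x31 (blk 6, set 0) → MISS  vc=[2]
3: 0x32 (blk 6, set 0) → L1-HIT  vc=[2]
4: 0x27 (blk 4, set 0) → MISS  vc=[2, 6]
5: 0x41 (blk 8, set 0) → MISS  vc=[2, 6, 4]
6: 0x27 (blk 4, set 0) → VC-HIT  vc=[2, 6, 8]
7: 0x46 (blk 8, set 0) → VC-HIT  vc=[2, 6, 4]
8: 0x37 (blk 6, set 0) → VC-HIT  vc=[2, 8, 4]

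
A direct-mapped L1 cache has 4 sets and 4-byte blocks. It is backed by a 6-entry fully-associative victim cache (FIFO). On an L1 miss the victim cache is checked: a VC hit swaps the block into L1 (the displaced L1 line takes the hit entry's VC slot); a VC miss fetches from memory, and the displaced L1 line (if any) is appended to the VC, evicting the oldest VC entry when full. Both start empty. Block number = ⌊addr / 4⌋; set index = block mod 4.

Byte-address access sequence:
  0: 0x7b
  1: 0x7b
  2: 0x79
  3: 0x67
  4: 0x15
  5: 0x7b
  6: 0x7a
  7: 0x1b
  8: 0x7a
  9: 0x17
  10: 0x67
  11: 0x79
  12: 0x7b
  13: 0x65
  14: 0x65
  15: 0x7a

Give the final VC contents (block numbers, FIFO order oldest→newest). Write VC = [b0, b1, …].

VC = [5, 6]

0: 0x7b (blk 30, set 2) → MISS  vc=[]
1: 0x7b (blk 30, set 2) → L1-HIT  vc=[]
2: 0x79 (blk 30, set 2) → L1-HIT  vc=[]
3: 0x67 (blk 25, set 1) → MISS  vc=[]
4: 0x15 (blk 5, set 1) → MISS  vc=[25]
5: 0x7b (blk 30, set 2) → L1-HIT  vc=[25]
6: 0x7a (blk 30, set 2) → L1-HIT  vc=[25]
7: 0x1b (blk 6, set 2) → MISS  vc=[25, 30]
8: 0x7a (blk 30, set 2) → VC-HIT  vc=[25, 6]
9: 0x17 (blk 5, set 1) → L1-HIT  vc=[25, 6]
10: 0x67 (blk 25, set 1) → VC-HIT  vc=[5, 6]
11: 0x79 (blk 30, set 2) → L1-HIT  vc=[5, 6]
12: 0x7b (blk 30, set 2) → L1-HIT  vc=[5, 6]
13: 0x65 (blk 25, set 1) → L1-HIT  vc=[5, 6]
14: 0x65 (blk 25, set 1) → L1-HIT  vc=[5, 6]
15: 0x7a (blk 30, set 2) → L1-HIT  vc=[5, 6]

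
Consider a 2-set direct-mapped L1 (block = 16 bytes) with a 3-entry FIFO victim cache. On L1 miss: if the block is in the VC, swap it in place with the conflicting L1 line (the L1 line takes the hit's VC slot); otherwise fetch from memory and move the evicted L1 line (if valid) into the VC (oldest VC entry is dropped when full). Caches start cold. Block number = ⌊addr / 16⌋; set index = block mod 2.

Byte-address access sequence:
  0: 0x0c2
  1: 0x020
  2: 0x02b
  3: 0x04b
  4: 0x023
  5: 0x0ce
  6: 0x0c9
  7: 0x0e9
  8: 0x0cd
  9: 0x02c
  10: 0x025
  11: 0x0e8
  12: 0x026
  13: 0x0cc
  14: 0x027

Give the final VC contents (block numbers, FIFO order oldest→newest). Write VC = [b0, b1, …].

VC = [12, 4, 14]

0: 0xc2 (blk 12, set 0) → MISS  vc=[]
1: 0x20 (blk 2, set 0) → MISS  vc=[12]
2: 0x2b (blk 2, set 0) → L1-HIT  vc=[12]
3: 0x4b (blk 4, set 0) → MISS  vc=[12, 2]
4: 0x23 (blk 2, set 0) → VC-HIT  vc=[12, 4]
5: 0xce (blk 12, set 0) → VC-HIT  vc=[2, 4]
6: 0xc9 (blk 12, set 0) → L1-HIT  vc=[2, 4]
7: 0xe9 (blk 14, set 0) → MISS  vc=[2, 4, 12]
8: 0xcd (blk 12, set 0) → VC-HIT  vc=[2, 4, 14]
9: 0x2c (blk 2, set 0) → VC-HIT  vc=[12, 4, 14]
10: 0x25 (blk 2, set 0) → L1-HIT  vc=[12, 4, 14]
11: 0xe8 (blk 14, set 0) → VC-HIT  vc=[12, 4, 2]
12: 0x26 (blk 2, set 0) → VC-HIT  vc=[12, 4, 14]
13: 0xcc (blk 12, set 0) → VC-HIT  vc=[2, 4, 14]
14: 0x27 (blk 2, set 0) → VC-HIT  vc=[12, 4, 14]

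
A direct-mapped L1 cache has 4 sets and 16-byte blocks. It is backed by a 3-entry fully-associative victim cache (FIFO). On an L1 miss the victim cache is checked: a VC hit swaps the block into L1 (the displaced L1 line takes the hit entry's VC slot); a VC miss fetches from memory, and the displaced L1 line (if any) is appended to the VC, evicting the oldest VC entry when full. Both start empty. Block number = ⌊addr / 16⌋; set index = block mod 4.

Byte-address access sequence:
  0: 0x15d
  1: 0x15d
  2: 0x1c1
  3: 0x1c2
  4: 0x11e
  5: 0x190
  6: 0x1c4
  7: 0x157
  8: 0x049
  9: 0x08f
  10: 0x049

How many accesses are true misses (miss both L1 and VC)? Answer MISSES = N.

0: 0x15d (blk 21, set 1) → MISS  vc=[]
1: 0x15d (blk 21, set 1) → L1-HIT  vc=[]
2: 0x1c1 (blk 28, set 0) → MISS  vc=[]
3: 0x1c2 (blk 28, set 0) → L1-HIT  vc=[]
4: 0x11e (blk 17, set 1) → MISS  vc=[21]
5: 0x190 (blk 25, set 1) → MISS  vc=[21, 17]
6: 0x1c4 (blk 28, set 0) → L1-HIT  vc=[21, 17]
7: 0x157 (blk 21, set 1) → VC-HIT  vc=[25, 17]
8: 0x49 (blk 4, set 0) → MISS  vc=[25, 17, 28]
9: 0x8f (blk 8, set 0) → MISS  vc=[17, 28, 4]
10: 0x49 (blk 4, set 0) → VC-HIT  vc=[17, 28, 8]

MISSES = 6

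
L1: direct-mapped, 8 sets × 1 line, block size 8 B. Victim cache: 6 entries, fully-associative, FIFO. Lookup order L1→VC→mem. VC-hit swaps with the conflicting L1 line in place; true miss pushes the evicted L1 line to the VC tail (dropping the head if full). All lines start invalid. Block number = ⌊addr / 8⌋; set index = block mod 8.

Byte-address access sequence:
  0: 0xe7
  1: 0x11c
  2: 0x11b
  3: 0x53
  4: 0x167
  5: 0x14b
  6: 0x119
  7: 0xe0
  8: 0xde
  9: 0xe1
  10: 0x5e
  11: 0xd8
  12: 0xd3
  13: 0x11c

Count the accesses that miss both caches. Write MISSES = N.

0: 0xe7 (blk 28, set 4) → MISS  vc=[]
1: 0x11c (blk 35, set 3) → MISS  vc=[]
2: 0x11b (blk 35, set 3) → L1-HIT  vc=[]
3: 0x53 (blk 10, set 2) → MISS  vc=[]
4: 0x167 (blk 44, set 4) → MISS  vc=[28]
5: 0x14b (blk 41, set 1) → MISS  vc=[28]
6: 0x119 (blk 35, set 3) → L1-HIT  vc=[28]
7: 0xe0 (blk 28, set 4) → VC-HIT  vc=[44]
8: 0xde (blk 27, set 3) → MISS  vc=[44, 35]
9: 0xe1 (blk 28, set 4) → L1-HIT  vc=[44, 35]
10: 0x5e (blk 11, set 3) → MISS  vc=[44, 35, 27]
11: 0xd8 (blk 27, set 3) → VC-HIT  vc=[44, 35, 11]
12: 0xd3 (blk 26, set 2) → MISS  vc=[44, 35, 11, 10]
13: 0x11c (blk 35, set 3) → VC-HIT  vc=[44, 27, 11, 10]

MISSES = 8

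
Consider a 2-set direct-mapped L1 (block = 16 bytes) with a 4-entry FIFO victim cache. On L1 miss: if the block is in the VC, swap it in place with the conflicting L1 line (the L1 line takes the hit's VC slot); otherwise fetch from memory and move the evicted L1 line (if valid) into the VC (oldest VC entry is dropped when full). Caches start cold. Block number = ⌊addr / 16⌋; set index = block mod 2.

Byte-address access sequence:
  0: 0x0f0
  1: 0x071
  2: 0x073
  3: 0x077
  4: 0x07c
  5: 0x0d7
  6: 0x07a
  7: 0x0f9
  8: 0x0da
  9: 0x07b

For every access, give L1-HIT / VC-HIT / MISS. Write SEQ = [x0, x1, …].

#0 0xf0→b15/s1 MISS; vc=[]
#1 0x71→b7/s1 MISS; vc=[15]
#2 0x73→b7/s1 L1-HIT; vc=[15]
#3 0x77→b7/s1 L1-HIT; vc=[15]
#4 0x7c→b7/s1 L1-HIT; vc=[15]
#5 0xd7→b13/s1 MISS; vc=[15,7]
#6 0x7a→b7/s1 VC-HIT; vc=[15,13]
#7 0xf9→b15/s1 VC-HIT; vc=[7,13]
#8 0xda→b13/s1 VC-HIT; vc=[7,15]
#9 0x7b→b7/s1 VC-HIT; vc=[13,15]

SEQ = [MISS, MISS, L1-HIT, L1-HIT, L1-HIT, MISS, VC-HIT, VC-HIT, VC-HIT, VC-HIT]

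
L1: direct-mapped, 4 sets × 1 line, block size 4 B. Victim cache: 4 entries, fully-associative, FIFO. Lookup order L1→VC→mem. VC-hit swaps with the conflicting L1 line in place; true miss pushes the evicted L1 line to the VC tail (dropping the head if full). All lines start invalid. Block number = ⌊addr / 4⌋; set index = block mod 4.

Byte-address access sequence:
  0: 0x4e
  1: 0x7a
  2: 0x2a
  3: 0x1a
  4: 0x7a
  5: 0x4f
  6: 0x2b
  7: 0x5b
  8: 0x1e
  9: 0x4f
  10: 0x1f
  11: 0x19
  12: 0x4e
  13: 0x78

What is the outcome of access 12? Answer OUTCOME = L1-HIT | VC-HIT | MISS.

OUTCOME = VC-HIT

#0 0x4e→b19/s3 MISS; vc=[]
#1 0x7a→b30/s2 MISS; vc=[]
#2 0x2a→b10/s2 MISS; vc=[30]
#3 0x1a→b6/s2 MISS; vc=[30,10]
#4 0x7a→b30/s2 VC-HIT; vc=[6,10]
#5 0x4f→b19/s3 L1-HIT; vc=[6,10]
#6 0x2b→b10/s2 VC-HIT; vc=[6,30]
#7 0x5b→b22/s2 MISS; vc=[6,30,10]
#8 0x1e→b7/s3 MISS; vc=[6,30,10,19]
#9 0x4f→b19/s3 VC-HIT; vc=[6,30,10,7]
#10 0x1f→b7/s3 VC-HIT; vc=[6,30,10,19]
#11 0x19→b6/s2 VC-HIT; vc=[22,30,10,19]
#12 0x4e→b19/s3 VC-HIT; vc=[22,30,10,7]
#13 0x78→b30/s2 VC-HIT; vc=[22,6,10,7]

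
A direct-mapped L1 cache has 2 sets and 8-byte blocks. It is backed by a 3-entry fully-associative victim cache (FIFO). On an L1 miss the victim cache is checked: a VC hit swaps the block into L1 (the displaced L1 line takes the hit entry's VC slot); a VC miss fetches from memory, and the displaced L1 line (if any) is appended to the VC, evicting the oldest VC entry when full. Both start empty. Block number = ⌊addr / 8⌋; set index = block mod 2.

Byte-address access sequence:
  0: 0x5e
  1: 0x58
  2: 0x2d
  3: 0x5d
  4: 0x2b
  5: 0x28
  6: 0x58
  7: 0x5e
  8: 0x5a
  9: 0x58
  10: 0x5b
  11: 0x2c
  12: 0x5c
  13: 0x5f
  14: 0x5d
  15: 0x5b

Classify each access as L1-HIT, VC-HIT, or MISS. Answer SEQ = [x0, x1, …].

SEQ = [MISS, L1-HIT, MISS, VC-HIT, VC-HIT, L1-HIT, VC-HIT, L1-HIT, L1-HIT, L1-HIT, L1-HIT, VC-HIT, VC-HIT, L1-HIT, L1-HIT, L1-HIT]

0: 0x5e (blk 11, set 1) → MISS  vc=[]
1: 0x58 (blk 11, set 1) → L1-HIT  vc=[]
2: 0x2d (blk 5, set 1) → MISS  vc=[11]
3: 0x5d (blk 11, set 1) → VC-HIT  vc=[5]
4: 0x2b (blk 5, set 1) → VC-HIT  vc=[11]
5: 0x28 (blk 5, set 1) → L1-HIT  vc=[11]
6: 0x58 (blk 11, set 1) → VC-HIT  vc=[5]
7: 0x5e (blk 11, set 1) → L1-HIT  vc=[5]
8: 0x5a (blk 11, set 1) → L1-HIT  vc=[5]
9: 0x58 (blk 11, set 1) → L1-HIT  vc=[5]
10: 0x5b (blk 11, set 1) → L1-HIT  vc=[5]
11: 0x2c (blk 5, set 1) → VC-HIT  vc=[11]
12: 0x5c (blk 11, set 1) → VC-HIT  vc=[5]
13: 0x5f (blk 11, set 1) → L1-HIT  vc=[5]
14: 0x5d (blk 11, set 1) → L1-HIT  vc=[5]
15: 0x5b (blk 11, set 1) → L1-HIT  vc=[5]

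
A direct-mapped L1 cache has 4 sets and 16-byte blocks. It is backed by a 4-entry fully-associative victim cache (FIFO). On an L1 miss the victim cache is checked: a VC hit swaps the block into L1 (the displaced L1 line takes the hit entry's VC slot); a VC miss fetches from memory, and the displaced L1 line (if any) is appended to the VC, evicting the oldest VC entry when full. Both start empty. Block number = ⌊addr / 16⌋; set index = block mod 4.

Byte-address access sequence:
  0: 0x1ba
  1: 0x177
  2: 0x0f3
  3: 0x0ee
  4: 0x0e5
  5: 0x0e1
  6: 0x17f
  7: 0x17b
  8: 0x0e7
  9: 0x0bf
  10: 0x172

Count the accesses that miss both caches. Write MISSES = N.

0: 0x1ba (blk 27, set 3) → MISS  vc=[]
1: 0x177 (blk 23, set 3) → MISS  vc=[27]
2: 0xf3 (blk 15, set 3) → MISS  vc=[27, 23]
3: 0xee (blk 14, set 2) → MISS  vc=[27, 23]
4: 0xe5 (blk 14, set 2) → L1-HIT  vc=[27, 23]
5: 0xe1 (blk 14, set 2) → L1-HIT  vc=[27, 23]
6: 0x17f (blk 23, set 3) → VC-HIT  vc=[27, 15]
7: 0x17b (blk 23, set 3) → L1-HIT  vc=[27, 15]
8: 0xe7 (blk 14, set 2) → L1-HIT  vc=[27, 15]
9: 0xbf (blk 11, set 3) → MISS  vc=[27, 15, 23]
10: 0x172 (blk 23, set 3) → VC-HIT  vc=[27, 15, 11]

MISSES = 5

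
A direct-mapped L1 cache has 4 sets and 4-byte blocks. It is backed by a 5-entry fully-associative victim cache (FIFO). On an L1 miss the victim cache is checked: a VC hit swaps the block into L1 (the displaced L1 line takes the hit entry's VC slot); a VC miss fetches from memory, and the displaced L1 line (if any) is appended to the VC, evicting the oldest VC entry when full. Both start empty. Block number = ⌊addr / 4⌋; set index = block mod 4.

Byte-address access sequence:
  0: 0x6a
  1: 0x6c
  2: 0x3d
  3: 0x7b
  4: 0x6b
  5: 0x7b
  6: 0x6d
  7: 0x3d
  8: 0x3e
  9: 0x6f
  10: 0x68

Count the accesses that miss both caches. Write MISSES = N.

0: 0x6a (blk 26, set 2) → MISS  vc=[]
1: 0x6c (blk 27, set 3) → MISS  vc=[]
2: 0x3d (blk 15, set 3) → MISS  vc=[27]
3: 0x7b (blk 30, set 2) → MISS  vc=[27, 26]
4: 0x6b (blk 26, set 2) → VC-HIT  vc=[27, 30]
5: 0x7b (blk 30, set 2) → VC-HIT  vc=[27, 26]
6: 0x6d (blk 27, set 3) → VC-HIT  vc=[15, 26]
7: 0x3d (blk 15, set 3) → VC-HIT  vc=[27, 26]
8: 0x3e (blk 15, set 3) → L1-HIT  vc=[27, 26]
9: 0x6f (blk 27, set 3) → VC-HIT  vc=[15, 26]
10: 0x68 (blk 26, set 2) → VC-HIT  vc=[15, 30]

MISSES = 4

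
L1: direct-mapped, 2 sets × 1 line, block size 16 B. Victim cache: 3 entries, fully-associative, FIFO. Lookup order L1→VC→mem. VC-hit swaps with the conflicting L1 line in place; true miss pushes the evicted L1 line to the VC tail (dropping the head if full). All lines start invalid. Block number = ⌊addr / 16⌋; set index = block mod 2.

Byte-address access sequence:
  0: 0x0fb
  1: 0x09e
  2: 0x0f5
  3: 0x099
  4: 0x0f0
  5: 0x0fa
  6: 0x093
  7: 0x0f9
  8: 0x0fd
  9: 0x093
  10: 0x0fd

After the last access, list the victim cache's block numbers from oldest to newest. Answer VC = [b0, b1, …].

VC = [9]

0: 0xfb (blk 15, set 1) → MISS  vc=[]
1: 0x9e (blk 9, set 1) → MISS  vc=[15]
2: 0xf5 (blk 15, set 1) → VC-HIT  vc=[9]
3: 0x99 (blk 9, set 1) → VC-HIT  vc=[15]
4: 0xf0 (blk 15, set 1) → VC-HIT  vc=[9]
5: 0xfa (blk 15, set 1) → L1-HIT  vc=[9]
6: 0x93 (blk 9, set 1) → VC-HIT  vc=[15]
7: 0xf9 (blk 15, set 1) → VC-HIT  vc=[9]
8: 0xfd (blk 15, set 1) → L1-HIT  vc=[9]
9: 0x93 (blk 9, set 1) → VC-HIT  vc=[15]
10: 0xfd (blk 15, set 1) → VC-HIT  vc=[9]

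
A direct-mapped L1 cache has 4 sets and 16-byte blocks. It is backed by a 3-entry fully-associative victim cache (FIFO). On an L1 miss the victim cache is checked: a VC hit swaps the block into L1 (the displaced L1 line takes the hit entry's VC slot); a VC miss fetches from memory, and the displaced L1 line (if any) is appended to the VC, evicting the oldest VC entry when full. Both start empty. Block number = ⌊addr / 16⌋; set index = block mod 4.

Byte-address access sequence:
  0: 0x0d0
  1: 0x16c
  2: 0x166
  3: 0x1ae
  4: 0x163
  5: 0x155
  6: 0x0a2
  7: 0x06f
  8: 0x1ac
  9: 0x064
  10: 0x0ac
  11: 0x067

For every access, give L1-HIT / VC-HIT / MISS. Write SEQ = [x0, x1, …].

0: 0xd0 (blk 13, set 1) → MISS  vc=[]
1: 0x16c (blk 22, set 2) → MISS  vc=[]
2: 0x166 (blk 22, set 2) → L1-HIT  vc=[]
3: 0x1ae (blk 26, set 2) → MISS  vc=[22]
4: 0x163 (blk 22, set 2) → VC-HIT  vc=[26]
5: 0x155 (blk 21, set 1) → MISS  vc=[26, 13]
6: 0xa2 (blk 10, set 2) → MISS  vc=[26, 13, 22]
7: 0x6f (blk 6, set 2) → MISS  vc=[13, 22, 10]
8: 0x1ac (blk 26, set 2) → MISS  vc=[22, 10, 6]
9: 0x64 (blk 6, set 2) → VC-HIT  vc=[22, 10, 26]
10: 0xac (blk 10, set 2) → VC-HIT  vc=[22, 6, 26]
11: 0x67 (blk 6, set 2) → VC-HIT  vc=[22, 10, 26]

SEQ = [MISS, MISS, L1-HIT, MISS, VC-HIT, MISS, MISS, MISS, MISS, VC-HIT, VC-HIT, VC-HIT]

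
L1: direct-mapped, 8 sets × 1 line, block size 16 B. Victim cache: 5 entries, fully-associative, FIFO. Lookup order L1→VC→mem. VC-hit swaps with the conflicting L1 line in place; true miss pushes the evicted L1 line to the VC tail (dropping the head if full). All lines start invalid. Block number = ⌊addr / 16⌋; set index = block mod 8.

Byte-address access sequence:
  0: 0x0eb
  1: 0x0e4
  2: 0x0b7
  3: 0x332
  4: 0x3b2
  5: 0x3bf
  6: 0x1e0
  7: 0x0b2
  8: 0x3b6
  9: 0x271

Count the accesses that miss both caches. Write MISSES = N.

MISSES = 6

#0 0xeb→b14/s6 MISS; vc=[]
#1 0xe4→b14/s6 L1-HIT; vc=[]
#2 0xb7→b11/s3 MISS; vc=[]
#3 0x332→b51/s3 MISS; vc=[11]
#4 0x3b2→b59/s3 MISS; vc=[11,51]
#5 0x3bf→b59/s3 L1-HIT; vc=[11,51]
#6 0x1e0→b30/s6 MISS; vc=[11,51,14]
#7 0xb2→b11/s3 VC-HIT; vc=[59,51,14]
#8 0x3b6→b59/s3 VC-HIT; vc=[11,51,14]
#9 0x271→b39/s7 MISS; vc=[11,51,14]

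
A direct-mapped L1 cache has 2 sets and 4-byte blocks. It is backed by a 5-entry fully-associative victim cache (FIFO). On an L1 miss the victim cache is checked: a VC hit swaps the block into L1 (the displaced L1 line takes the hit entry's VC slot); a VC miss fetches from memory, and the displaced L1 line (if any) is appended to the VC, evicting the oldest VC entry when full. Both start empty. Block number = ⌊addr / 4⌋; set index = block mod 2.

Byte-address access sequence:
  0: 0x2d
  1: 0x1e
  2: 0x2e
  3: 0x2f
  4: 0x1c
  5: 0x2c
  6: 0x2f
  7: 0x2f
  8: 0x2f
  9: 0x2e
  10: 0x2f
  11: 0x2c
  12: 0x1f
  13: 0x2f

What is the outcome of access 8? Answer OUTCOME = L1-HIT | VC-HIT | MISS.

OUTCOME = L1-HIT

  [0] addr=0x2d blk=11 s=1: MISS | VC []
  [1] addr=0x1e blk=7 s=1: MISS | VC [11]
  [2] addr=0x2e blk=11 s=1: VC-HIT | VC [7]
  [3] addr=0x2f blk=11 s=1: L1-HIT | VC [7]
  [4] addr=0x1c blk=7 s=1: VC-HIT | VC [11]
  [5] addr=0x2c blk=11 s=1: VC-HIT | VC [7]
  [6] addr=0x2f blk=11 s=1: L1-HIT | VC [7]
  [7] addr=0x2f blk=11 s=1: L1-HIT | VC [7]
  [8] addr=0x2f blk=11 s=1: L1-HIT | VC [7]
  [9] addr=0x2e blk=11 s=1: L1-HIT | VC [7]
  [10] addr=0x2f blk=11 s=1: L1-HIT | VC [7]
  [11] addr=0x2c blk=11 s=1: L1-HIT | VC [7]
  [12] addr=0x1f blk=7 s=1: VC-HIT | VC [11]
  [13] addr=0x2f blk=11 s=1: VC-HIT | VC [7]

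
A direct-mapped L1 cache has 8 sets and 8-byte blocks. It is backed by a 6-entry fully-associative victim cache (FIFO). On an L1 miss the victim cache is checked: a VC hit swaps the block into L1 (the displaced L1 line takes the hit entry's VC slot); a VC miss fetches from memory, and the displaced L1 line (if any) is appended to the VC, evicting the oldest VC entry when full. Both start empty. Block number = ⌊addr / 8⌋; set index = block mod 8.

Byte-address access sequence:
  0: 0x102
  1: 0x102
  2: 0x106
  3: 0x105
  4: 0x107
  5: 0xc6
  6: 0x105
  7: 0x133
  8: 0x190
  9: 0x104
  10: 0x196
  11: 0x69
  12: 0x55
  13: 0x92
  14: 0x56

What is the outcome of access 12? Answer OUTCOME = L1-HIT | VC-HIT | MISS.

#0 0x102→b32/s0 MISS; vc=[]
#1 0x102→b32/s0 L1-HIT; vc=[]
#2 0x106→b32/s0 L1-HIT; vc=[]
#3 0x105→b32/s0 L1-HIT; vc=[]
#4 0x107→b32/s0 L1-HIT; vc=[]
#5 0xc6→b24/s0 MISS; vc=[32]
#6 0x105→b32/s0 VC-HIT; vc=[24]
#7 0x133→b38/s6 MISS; vc=[24]
#8 0x190→b50/s2 MISS; vc=[24]
#9 0x104→b32/s0 L1-HIT; vc=[24]
#10 0x196→b50/s2 L1-HIT; vc=[24]
#11 0x69→b13/s5 MISS; vc=[24]
#12 0x55→b10/s2 MISS; vc=[24,50]
#13 0x92→b18/s2 MISS; vc=[24,50,10]
#14 0x56→b10/s2 VC-HIT; vc=[24,50,18]

OUTCOME = MISS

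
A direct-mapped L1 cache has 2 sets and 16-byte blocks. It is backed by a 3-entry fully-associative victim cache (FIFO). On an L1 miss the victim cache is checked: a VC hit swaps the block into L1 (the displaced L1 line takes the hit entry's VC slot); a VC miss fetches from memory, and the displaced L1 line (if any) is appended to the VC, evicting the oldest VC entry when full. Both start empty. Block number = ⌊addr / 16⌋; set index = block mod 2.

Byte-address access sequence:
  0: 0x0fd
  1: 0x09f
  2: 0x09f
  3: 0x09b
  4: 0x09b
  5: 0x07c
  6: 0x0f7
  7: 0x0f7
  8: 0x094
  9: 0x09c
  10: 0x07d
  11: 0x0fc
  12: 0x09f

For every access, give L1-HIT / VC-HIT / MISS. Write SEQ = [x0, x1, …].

SEQ = [MISS, MISS, L1-HIT, L1-HIT, L1-HIT, MISS, VC-HIT, L1-HIT, VC-HIT, L1-HIT, VC-HIT, VC-HIT, VC-HIT]

0: 0xfd (blk 15, set 1) → MISS  vc=[]
1: 0x9f (blk 9, set 1) → MISS  vc=[15]
2: 0x9f (blk 9, set 1) → L1-HIT  vc=[15]
3: 0x9b (blk 9, set 1) → L1-HIT  vc=[15]
4: 0x9b (blk 9, set 1) → L1-HIT  vc=[15]
5: 0x7c (blk 7, set 1) → MISS  vc=[15, 9]
6: 0xf7 (blk 15, set 1) → VC-HIT  vc=[7, 9]
7: 0xf7 (blk 15, set 1) → L1-HIT  vc=[7, 9]
8: 0x94 (blk 9, set 1) → VC-HIT  vc=[7, 15]
9: 0x9c (blk 9, set 1) → L1-HIT  vc=[7, 15]
10: 0x7d (blk 7, set 1) → VC-HIT  vc=[9, 15]
11: 0xfc (blk 15, set 1) → VC-HIT  vc=[9, 7]
12: 0x9f (blk 9, set 1) → VC-HIT  vc=[15, 7]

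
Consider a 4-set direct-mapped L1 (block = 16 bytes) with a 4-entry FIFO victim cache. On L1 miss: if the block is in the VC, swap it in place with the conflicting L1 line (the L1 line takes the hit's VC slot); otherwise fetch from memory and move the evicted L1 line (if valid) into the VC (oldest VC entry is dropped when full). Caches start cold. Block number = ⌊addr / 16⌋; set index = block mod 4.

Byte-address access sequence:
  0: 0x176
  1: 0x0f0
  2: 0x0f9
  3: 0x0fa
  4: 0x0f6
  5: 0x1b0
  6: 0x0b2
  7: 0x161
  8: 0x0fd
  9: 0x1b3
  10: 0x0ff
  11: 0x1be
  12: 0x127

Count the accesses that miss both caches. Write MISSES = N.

#0 0x176→b23/s3 MISS; vc=[]
#1 0xf0→b15/s3 MISS; vc=[23]
#2 0xf9→b15/s3 L1-HIT; vc=[23]
#3 0xfa→b15/s3 L1-HIT; vc=[23]
#4 0xf6→b15/s3 L1-HIT; vc=[23]
#5 0x1b0→b27/s3 MISS; vc=[23,15]
#6 0xb2→b11/s3 MISS; vc=[23,15,27]
#7 0x161→b22/s2 MISS; vc=[23,15,27]
#8 0xfd→b15/s3 VC-HIT; vc=[23,11,27]
#9 0x1b3→b27/s3 VC-HIT; vc=[23,11,15]
#10 0xff→b15/s3 VC-HIT; vc=[23,11,27]
#11 0x1be→b27/s3 VC-HIT; vc=[23,11,15]
#12 0x127→b18/s2 MISS; vc=[23,11,15,22]

MISSES = 6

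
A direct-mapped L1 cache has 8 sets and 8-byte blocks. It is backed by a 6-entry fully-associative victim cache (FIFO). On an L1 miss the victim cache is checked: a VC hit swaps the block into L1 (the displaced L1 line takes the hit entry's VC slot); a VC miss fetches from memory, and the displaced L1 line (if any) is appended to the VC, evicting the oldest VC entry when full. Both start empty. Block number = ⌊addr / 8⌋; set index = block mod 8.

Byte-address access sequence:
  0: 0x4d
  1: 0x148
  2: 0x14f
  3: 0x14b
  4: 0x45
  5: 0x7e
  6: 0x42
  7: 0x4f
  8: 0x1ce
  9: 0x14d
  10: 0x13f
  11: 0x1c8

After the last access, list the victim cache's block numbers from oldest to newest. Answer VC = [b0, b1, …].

#0 0x4d→b9/s1 MISS; vc=[]
#1 0x148→b41/s1 MISS; vc=[9]
#2 0x14f→b41/s1 L1-HIT; vc=[9]
#3 0x14b→b41/s1 L1-HIT; vc=[9]
#4 0x45→b8/s0 MISS; vc=[9]
#5 0x7e→b15/s7 MISS; vc=[9]
#6 0x42→b8/s0 L1-HIT; vc=[9]
#7 0x4f→b9/s1 VC-HIT; vc=[41]
#8 0x1ce→b57/s1 MISS; vc=[41,9]
#9 0x14d→b41/s1 VC-HIT; vc=[57,9]
#10 0x13f→b39/s7 MISS; vc=[57,9,15]
#11 0x1c8→b57/s1 VC-HIT; vc=[41,9,15]

VC = [41, 9, 15]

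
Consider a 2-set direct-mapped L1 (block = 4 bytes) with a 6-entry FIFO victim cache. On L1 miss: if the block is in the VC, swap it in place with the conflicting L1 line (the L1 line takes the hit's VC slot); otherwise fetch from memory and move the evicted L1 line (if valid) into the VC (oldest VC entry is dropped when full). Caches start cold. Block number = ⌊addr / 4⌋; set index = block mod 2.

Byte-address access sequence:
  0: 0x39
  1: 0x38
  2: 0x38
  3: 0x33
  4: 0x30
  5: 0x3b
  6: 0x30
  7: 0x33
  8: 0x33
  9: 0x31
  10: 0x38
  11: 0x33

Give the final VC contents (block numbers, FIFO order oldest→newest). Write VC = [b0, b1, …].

VC = [14]

#0 0x39→b14/s0 MISS; vc=[]
#1 0x38→b14/s0 L1-HIT; vc=[]
#2 0x38→b14/s0 L1-HIT; vc=[]
#3 0x33→b12/s0 MISS; vc=[14]
#4 0x30→b12/s0 L1-HIT; vc=[14]
#5 0x3b→b14/s0 VC-HIT; vc=[12]
#6 0x30→b12/s0 VC-HIT; vc=[14]
#7 0x33→b12/s0 L1-HIT; vc=[14]
#8 0x33→b12/s0 L1-HIT; vc=[14]
#9 0x31→b12/s0 L1-HIT; vc=[14]
#10 0x38→b14/s0 VC-HIT; vc=[12]
#11 0x33→b12/s0 VC-HIT; vc=[14]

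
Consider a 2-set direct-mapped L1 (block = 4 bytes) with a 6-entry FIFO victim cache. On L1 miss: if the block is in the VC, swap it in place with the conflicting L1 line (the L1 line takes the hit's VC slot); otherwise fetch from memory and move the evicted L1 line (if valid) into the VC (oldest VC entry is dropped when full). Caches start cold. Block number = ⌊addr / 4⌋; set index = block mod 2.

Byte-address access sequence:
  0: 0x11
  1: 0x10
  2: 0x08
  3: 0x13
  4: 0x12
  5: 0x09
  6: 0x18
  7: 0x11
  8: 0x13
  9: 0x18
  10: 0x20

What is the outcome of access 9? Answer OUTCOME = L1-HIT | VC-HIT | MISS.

OUTCOME = VC-HIT

#0 0x11→b4/s0 MISS; vc=[]
#1 0x10→b4/s0 L1-HIT; vc=[]
#2 0x8→b2/s0 MISS; vc=[4]
#3 0x13→b4/s0 VC-HIT; vc=[2]
#4 0x12→b4/s0 L1-HIT; vc=[2]
#5 0x9→b2/s0 VC-HIT; vc=[4]
#6 0x18→b6/s0 MISS; vc=[4,2]
#7 0x11→b4/s0 VC-HIT; vc=[6,2]
#8 0x13→b4/s0 L1-HIT; vc=[6,2]
#9 0x18→b6/s0 VC-HIT; vc=[4,2]
#10 0x20→b8/s0 MISS; vc=[4,2,6]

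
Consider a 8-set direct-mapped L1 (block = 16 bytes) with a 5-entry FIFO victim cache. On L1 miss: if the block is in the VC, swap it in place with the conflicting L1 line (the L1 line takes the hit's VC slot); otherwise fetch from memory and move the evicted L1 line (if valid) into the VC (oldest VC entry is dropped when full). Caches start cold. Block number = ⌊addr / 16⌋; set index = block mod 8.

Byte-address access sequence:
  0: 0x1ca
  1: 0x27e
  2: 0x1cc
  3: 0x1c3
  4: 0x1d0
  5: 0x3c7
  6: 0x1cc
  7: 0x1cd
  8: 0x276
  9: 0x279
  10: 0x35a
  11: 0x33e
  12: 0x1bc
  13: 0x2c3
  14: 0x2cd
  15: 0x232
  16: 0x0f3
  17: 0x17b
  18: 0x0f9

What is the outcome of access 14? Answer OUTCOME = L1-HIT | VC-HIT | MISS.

#0 0x1ca→b28/s4 MISS; vc=[]
#1 0x27e→b39/s7 MISS; vc=[]
#2 0x1cc→b28/s4 L1-HIT; vc=[]
#3 0x1c3→b28/s4 L1-HIT; vc=[]
#4 0x1d0→b29/s5 MISS; vc=[]
#5 0x3c7→b60/s4 MISS; vc=[28]
#6 0x1cc→b28/s4 VC-HIT; vc=[60]
#7 0x1cd→b28/s4 L1-HIT; vc=[60]
#8 0x276→b39/s7 L1-HIT; vc=[60]
#9 0x279→b39/s7 L1-HIT; vc=[60]
#10 0x35a→b53/s5 MISS; vc=[60,29]
#11 0x33e→b51/s3 MISS; vc=[60,29]
#12 0x1bc→b27/s3 MISS; vc=[60,29,51]
#13 0x2c3→b44/s4 MISS; vc=[60,29,51,28]
#14 0x2cd→b44/s4 L1-HIT; vc=[60,29,51,28]
#15 0x232→b35/s3 MISS; vc=[60,29,51,28,27]
#16 0xf3→b15/s7 MISS; vc=[29,51,28,27,39]
#17 0x17b→b23/s7 MISS; vc=[51,28,27,39,15]
#18 0xf9→b15/s7 VC-HIT; vc=[51,28,27,39,23]

OUTCOME = L1-HIT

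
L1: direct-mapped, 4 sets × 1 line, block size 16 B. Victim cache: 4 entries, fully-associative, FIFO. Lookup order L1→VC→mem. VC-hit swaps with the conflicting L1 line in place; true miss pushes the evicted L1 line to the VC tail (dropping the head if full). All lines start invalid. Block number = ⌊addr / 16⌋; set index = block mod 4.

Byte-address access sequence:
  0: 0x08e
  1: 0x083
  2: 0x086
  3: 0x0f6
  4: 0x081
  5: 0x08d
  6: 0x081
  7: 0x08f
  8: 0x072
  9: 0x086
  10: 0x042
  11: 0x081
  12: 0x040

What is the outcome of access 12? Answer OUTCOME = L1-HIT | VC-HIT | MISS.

0: 0x8e (blk 8, set 0) → MISS  vc=[]
1: 0x83 (blk 8, set 0) → L1-HIT  vc=[]
2: 0x86 (blk 8, set 0) → L1-HIT  vc=[]
3: 0xf6 (blk 15, set 3) → MISS  vc=[]
4: 0x81 (blk 8, set 0) → L1-HIT  vc=[]
5: 0x8d (blk 8, set 0) → L1-HIT  vc=[]
6: 0x81 (blk 8, set 0) → L1-HIT  vc=[]
7: 0x8f (blk 8, set 0) → L1-HIT  vc=[]
8: 0x72 (blk 7, set 3) → MISS  vc=[15]
9: 0x86 (blk 8, set 0) → L1-HIT  vc=[15]
10: 0x42 (blk 4, set 0) → MISS  vc=[15, 8]
11: 0x81 (blk 8, set 0) → VC-HIT  vc=[15, 4]
12: 0x40 (blk 4, set 0) → VC-HIT  vc=[15, 8]

OUTCOME = VC-HIT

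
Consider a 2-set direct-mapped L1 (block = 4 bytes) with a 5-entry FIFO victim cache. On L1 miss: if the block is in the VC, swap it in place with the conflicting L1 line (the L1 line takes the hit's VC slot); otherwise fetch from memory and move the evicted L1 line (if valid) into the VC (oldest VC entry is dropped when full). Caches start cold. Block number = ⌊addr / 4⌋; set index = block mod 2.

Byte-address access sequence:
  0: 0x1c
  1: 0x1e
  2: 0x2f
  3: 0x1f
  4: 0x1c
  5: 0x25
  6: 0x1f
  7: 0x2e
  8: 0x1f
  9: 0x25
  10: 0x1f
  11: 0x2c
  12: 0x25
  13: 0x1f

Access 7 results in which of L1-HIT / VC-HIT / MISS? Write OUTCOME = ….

#0 0x1c→b7/s1 MISS; vc=[]
#1 0x1e→b7/s1 L1-HIT; vc=[]
#2 0x2f→b11/s1 MISS; vc=[7]
#3 0x1f→b7/s1 VC-HIT; vc=[11]
#4 0x1c→b7/s1 L1-HIT; vc=[11]
#5 0x25→b9/s1 MISS; vc=[11,7]
#6 0x1f→b7/s1 VC-HIT; vc=[11,9]
#7 0x2e→b11/s1 VC-HIT; vc=[7,9]
#8 0x1f→b7/s1 VC-HIT; vc=[11,9]
#9 0x25→b9/s1 VC-HIT; vc=[11,7]
#10 0x1f→b7/s1 VC-HIT; vc=[11,9]
#11 0x2c→b11/s1 VC-HIT; vc=[7,9]
#12 0x25→b9/s1 VC-HIT; vc=[7,11]
#13 0x1f→b7/s1 VC-HIT; vc=[9,11]

OUTCOME = VC-HIT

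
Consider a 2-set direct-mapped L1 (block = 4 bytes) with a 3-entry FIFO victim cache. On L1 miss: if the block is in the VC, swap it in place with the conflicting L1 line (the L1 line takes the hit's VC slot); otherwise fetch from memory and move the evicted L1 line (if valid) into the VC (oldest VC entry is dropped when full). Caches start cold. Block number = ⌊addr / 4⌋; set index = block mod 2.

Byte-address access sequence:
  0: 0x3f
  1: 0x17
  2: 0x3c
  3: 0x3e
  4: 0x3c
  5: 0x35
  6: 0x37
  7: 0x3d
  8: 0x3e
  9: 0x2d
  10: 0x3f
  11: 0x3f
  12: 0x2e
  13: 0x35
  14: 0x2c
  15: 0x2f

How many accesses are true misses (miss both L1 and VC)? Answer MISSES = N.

  [0] addr=0x3f blk=15 s=1: MISS | VC []
  [1] addr=0x17 blk=5 s=1: MISS | VC [15]
  [2] addr=0x3c blk=15 s=1: VC-HIT | VC [5]
  [3] addr=0x3e blk=15 s=1: L1-HIT | VC [5]
  [4] addr=0x3c blk=15 s=1: L1-HIT | VC [5]
  [5] addr=0x35 blk=13 s=1: MISS | VC [5, 15]
  [6] addr=0x37 blk=13 s=1: L1-HIT | VC [5, 15]
  [7] addr=0x3d blk=15 s=1: VC-HIT | VC [5, 13]
  [8] addr=0x3e blk=15 s=1: L1-HIT | VC [5, 13]
  [9] addr=0x2d blk=11 s=1: MISS | VC [5, 13, 15]
  [10] addr=0x3f blk=15 s=1: VC-HIT | VC [5, 13, 11]
  [11] addr=0x3f blk=15 s=1: L1-HIT | VC [5, 13, 11]
  [12] addr=0x2e blk=11 s=1: VC-HIT | VC [5, 13, 15]
  [13] addr=0x35 blk=13 s=1: VC-HIT | VC [5, 11, 15]
  [14] addr=0x2c blk=11 s=1: VC-HIT | VC [5, 13, 15]
  [15] addr=0x2f blk=11 s=1: L1-HIT | VC [5, 13, 15]

MISSES = 4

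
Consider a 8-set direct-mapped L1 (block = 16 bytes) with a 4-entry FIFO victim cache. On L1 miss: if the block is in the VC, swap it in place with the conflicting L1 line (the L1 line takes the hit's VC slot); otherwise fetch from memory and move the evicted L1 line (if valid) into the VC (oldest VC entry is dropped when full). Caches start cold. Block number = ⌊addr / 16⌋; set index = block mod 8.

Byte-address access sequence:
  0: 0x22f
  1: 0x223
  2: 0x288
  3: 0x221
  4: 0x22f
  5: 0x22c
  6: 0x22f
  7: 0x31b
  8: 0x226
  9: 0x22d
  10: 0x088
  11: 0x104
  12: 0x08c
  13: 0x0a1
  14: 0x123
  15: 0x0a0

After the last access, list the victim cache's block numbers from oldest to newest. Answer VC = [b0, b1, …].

0: 0x22f (blk 34, set 2) → MISS  vc=[]
1: 0x223 (blk 34, set 2) → L1-HIT  vc=[]
2: 0x288 (blk 40, set 0) → MISS  vc=[]
3: 0x221 (blk 34, set 2) → L1-HIT  vc=[]
4: 0x22f (blk 34, set 2) → L1-HIT  vc=[]
5: 0x22c (blk 34, set 2) → L1-HIT  vc=[]
6: 0x22f (blk 34, set 2) → L1-HIT  vc=[]
7: 0x31b (blk 49, set 1) → MISS  vc=[]
8: 0x226 (blk 34, set 2) → L1-HIT  vc=[]
9: 0x22d (blk 34, set 2) → L1-HIT  vc=[]
10: 0x88 (blk 8, set 0) → MISS  vc=[40]
11: 0x104 (blk 16, set 0) → MISS  vc=[40, 8]
12: 0x8c (blk 8, set 0) → VC-HIT  vc=[40, 16]
13: 0xa1 (blk 10, set 2) → MISS  vc=[40, 16, 34]
14: 0x123 (blk 18, set 2) → MISS  vc=[40, 16, 34, 10]
15: 0xa0 (blk 10, set 2) → VC-HIT  vc=[40, 16, 34, 18]

VC = [40, 16, 34, 18]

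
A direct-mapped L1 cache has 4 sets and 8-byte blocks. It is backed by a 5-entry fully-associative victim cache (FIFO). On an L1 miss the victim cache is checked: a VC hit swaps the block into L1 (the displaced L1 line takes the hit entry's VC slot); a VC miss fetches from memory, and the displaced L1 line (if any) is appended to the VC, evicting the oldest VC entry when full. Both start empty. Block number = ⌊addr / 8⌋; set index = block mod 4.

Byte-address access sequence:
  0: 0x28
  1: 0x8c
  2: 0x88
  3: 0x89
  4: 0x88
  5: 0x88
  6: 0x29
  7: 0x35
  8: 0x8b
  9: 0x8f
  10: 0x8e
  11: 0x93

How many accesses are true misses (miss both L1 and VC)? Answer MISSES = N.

  [0] addr=0x28 blk=5 s=1: MISS | VC []
  [1] addr=0x8c blk=17 s=1: MISS | VC [5]
  [2] addr=0x88 blk=17 s=1: L1-HIT | VC [5]
  [3] addr=0x89 blk=17 s=1: L1-HIT | VC [5]
  [4] addr=0x88 blk=17 s=1: L1-HIT | VC [5]
  [5] addr=0x88 blk=17 s=1: L1-HIT | VC [5]
  [6] addr=0x29 blk=5 s=1: VC-HIT | VC [17]
  [7] addr=0x35 blk=6 s=2: MISS | VC [17]
  [8] addr=0x8b blk=17 s=1: VC-HIT | VC [5]
  [9] addr=0x8f blk=17 s=1: L1-HIT | VC [5]
  [10] addr=0x8e blk=17 s=1: L1-HIT | VC [5]
  [11] addr=0x93 blk=18 s=2: MISS | VC [5, 6]

MISSES = 4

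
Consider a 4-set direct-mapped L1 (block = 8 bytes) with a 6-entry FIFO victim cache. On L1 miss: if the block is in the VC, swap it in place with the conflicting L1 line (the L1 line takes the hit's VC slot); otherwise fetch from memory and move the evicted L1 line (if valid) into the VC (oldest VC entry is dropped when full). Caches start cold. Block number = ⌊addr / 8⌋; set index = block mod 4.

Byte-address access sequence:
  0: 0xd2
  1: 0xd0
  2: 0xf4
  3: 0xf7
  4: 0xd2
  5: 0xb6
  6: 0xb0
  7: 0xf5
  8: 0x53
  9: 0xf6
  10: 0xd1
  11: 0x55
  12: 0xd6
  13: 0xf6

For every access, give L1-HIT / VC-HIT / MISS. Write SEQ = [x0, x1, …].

SEQ = [MISS, L1-HIT, MISS, L1-HIT, VC-HIT, MISS, L1-HIT, VC-HIT, MISS, VC-HIT, VC-HIT, VC-HIT, VC-HIT, VC-HIT]

0: 0xd2 (blk 26, set 2) → MISS  vc=[]
1: 0xd0 (blk 26, set 2) → L1-HIT  vc=[]
2: 0xf4 (blk 30, set 2) → MISS  vc=[26]
3: 0xf7 (blk 30, set 2) → L1-HIT  vc=[26]
4: 0xd2 (blk 26, set 2) → VC-HIT  vc=[30]
5: 0xb6 (blk 22, set 2) → MISS  vc=[30, 26]
6: 0xb0 (blk 22, set 2) → L1-HIT  vc=[30, 26]
7: 0xf5 (blk 30, set 2) → VC-HIT  vc=[22, 26]
8: 0x53 (blk 10, set 2) → MISS  vc=[22, 26, 30]
9: 0xf6 (blk 30, set 2) → VC-HIT  vc=[22, 26, 10]
10: 0xd1 (blk 26, set 2) → VC-HIT  vc=[22, 30, 10]
11: 0x55 (blk 10, set 2) → VC-HIT  vc=[22, 30, 26]
12: 0xd6 (blk 26, set 2) → VC-HIT  vc=[22, 30, 10]
13: 0xf6 (blk 30, set 2) → VC-HIT  vc=[22, 26, 10]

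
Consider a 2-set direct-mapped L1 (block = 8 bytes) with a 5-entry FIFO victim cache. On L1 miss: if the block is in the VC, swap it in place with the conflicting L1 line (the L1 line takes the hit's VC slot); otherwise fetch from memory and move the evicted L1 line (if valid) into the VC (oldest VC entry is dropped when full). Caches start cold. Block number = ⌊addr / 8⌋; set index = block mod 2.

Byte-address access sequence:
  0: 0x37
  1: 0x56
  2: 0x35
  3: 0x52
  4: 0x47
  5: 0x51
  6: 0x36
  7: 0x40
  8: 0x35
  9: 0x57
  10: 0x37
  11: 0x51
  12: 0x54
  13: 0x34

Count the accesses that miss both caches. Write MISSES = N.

0: 0x37 (blk 6, set 0) → MISS  vc=[]
1: 0x56 (blk 10, set 0) → MISS  vc=[6]
2: 0x35 (blk 6, set 0) → VC-HIT  vc=[10]
3: 0x52 (blk 10, set 0) → VC-HIT  vc=[6]
4: 0x47 (blk 8, set 0) → MISS  vc=[6, 10]
5: 0x51 (blk 10, set 0) → VC-HIT  vc=[6, 8]
6: 0x36 (blk 6, set 0) → VC-HIT  vc=[10, 8]
7: 0x40 (blk 8, set 0) → VC-HIT  vc=[10, 6]
8: 0x35 (blk 6, set 0) → VC-HIT  vc=[10, 8]
9: 0x57 (blk 10, set 0) → VC-HIT  vc=[6, 8]
10: 0x37 (blk 6, set 0) → VC-HIT  vc=[10, 8]
11: 0x51 (blk 10, set 0) → VC-HIT  vc=[6, 8]
12: 0x54 (blk 10, set 0) → L1-HIT  vc=[6, 8]
13: 0x34 (blk 6, set 0) → VC-HIT  vc=[10, 8]

MISSES = 3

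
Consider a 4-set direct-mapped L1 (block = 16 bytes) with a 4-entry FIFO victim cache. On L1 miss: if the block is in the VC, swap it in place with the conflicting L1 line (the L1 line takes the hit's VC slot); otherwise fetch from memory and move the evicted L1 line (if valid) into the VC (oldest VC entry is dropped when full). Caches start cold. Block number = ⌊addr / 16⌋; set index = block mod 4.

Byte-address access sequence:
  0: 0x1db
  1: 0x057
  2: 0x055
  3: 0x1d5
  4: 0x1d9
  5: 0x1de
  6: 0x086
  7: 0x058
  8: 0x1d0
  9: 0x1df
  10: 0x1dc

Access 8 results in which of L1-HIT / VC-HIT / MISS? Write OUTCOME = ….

OUTCOME = VC-HIT

0: 0x1db (blk 29, set 1) → MISS  vc=[]
1: 0x57 (blk 5, set 1) → MISS  vc=[29]
2: 0x55 (blk 5, set 1) → L1-HIT  vc=[29]
3: 0x1d5 (blk 29, set 1) → VC-HIT  vc=[5]
4: 0x1d9 (blk 29, set 1) → L1-HIT  vc=[5]
5: 0x1de (blk 29, set 1) → L1-HIT  vc=[5]
6: 0x86 (blk 8, set 0) → MISS  vc=[5]
7: 0x58 (blk 5, set 1) → VC-HIT  vc=[29]
8: 0x1d0 (blk 29, set 1) → VC-HIT  vc=[5]
9: 0x1df (blk 29, set 1) → L1-HIT  vc=[5]
10: 0x1dc (blk 29, set 1) → L1-HIT  vc=[5]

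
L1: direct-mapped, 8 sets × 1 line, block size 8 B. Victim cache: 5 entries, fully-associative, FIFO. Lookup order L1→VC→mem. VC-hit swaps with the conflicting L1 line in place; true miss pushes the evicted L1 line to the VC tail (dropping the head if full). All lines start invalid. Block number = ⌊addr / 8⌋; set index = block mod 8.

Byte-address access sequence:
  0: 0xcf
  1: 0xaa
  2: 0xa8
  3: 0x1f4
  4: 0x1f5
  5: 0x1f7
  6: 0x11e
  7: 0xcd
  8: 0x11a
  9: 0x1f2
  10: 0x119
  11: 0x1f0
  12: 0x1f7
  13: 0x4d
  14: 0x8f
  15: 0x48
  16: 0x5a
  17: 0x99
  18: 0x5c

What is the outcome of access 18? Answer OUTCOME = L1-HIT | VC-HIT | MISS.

#0 0xcf→b25/s1 MISS; vc=[]
#1 0xaa→b21/s5 MISS; vc=[]
#2 0xa8→b21/s5 L1-HIT; vc=[]
#3 0x1f4→b62/s6 MISS; vc=[]
#4 0x1f5→b62/s6 L1-HIT; vc=[]
#5 0x1f7→b62/s6 L1-HIT; vc=[]
#6 0x11e→b35/s3 MISS; vc=[]
#7 0xcd→b25/s1 L1-HIT; vc=[]
#8 0x11a→b35/s3 L1-HIT; vc=[]
#9 0x1f2→b62/s6 L1-HIT; vc=[]
#10 0x119→b35/s3 L1-HIT; vc=[]
#11 0x1f0→b62/s6 L1-HIT; vc=[]
#12 0x1f7→b62/s6 L1-HIT; vc=[]
#13 0x4d→b9/s1 MISS; vc=[25]
#14 0x8f→b17/s1 MISS; vc=[25,9]
#15 0x48→b9/s1 VC-HIT; vc=[25,17]
#16 0x5a→b11/s3 MISS; vc=[25,17,35]
#17 0x99→b19/s3 MISS; vc=[25,17,35,11]
#18 0x5c→b11/s3 VC-HIT; vc=[25,17,35,19]

OUTCOME = VC-HIT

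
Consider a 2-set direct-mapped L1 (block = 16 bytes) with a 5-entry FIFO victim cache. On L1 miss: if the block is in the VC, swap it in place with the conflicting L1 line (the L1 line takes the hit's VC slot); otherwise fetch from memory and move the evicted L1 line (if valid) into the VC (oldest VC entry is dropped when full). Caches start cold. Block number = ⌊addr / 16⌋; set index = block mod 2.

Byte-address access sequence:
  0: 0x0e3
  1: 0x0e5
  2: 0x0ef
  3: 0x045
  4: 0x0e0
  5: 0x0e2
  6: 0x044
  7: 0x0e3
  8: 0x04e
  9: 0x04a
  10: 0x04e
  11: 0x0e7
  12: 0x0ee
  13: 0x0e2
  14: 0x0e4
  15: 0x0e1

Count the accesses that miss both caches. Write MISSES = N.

MISSES = 2

  [0] addr=0xe3 blk=14 s=0: MISS | VC []
  [1] addr=0xe5 blk=14 s=0: L1-HIT | VC []
  [2] addr=0xef blk=14 s=0: L1-HIT | VC []
  [3] addr=0x45 blk=4 s=0: MISS | VC [14]
  [4] addr=0xe0 blk=14 s=0: VC-HIT | VC [4]
  [5] addr=0xe2 blk=14 s=0: L1-HIT | VC [4]
  [6] addr=0x44 blk=4 s=0: VC-HIT | VC [14]
  [7] addr=0xe3 blk=14 s=0: VC-HIT | VC [4]
  [8] addr=0x4e blk=4 s=0: VC-HIT | VC [14]
  [9] addr=0x4a blk=4 s=0: L1-HIT | VC [14]
  [10] addr=0x4e blk=4 s=0: L1-HIT | VC [14]
  [11] addr=0xe7 blk=14 s=0: VC-HIT | VC [4]
  [12] addr=0xee blk=14 s=0: L1-HIT | VC [4]
  [13] addr=0xe2 blk=14 s=0: L1-HIT | VC [4]
  [14] addr=0xe4 blk=14 s=0: L1-HIT | VC [4]
  [15] addr=0xe1 blk=14 s=0: L1-HIT | VC [4]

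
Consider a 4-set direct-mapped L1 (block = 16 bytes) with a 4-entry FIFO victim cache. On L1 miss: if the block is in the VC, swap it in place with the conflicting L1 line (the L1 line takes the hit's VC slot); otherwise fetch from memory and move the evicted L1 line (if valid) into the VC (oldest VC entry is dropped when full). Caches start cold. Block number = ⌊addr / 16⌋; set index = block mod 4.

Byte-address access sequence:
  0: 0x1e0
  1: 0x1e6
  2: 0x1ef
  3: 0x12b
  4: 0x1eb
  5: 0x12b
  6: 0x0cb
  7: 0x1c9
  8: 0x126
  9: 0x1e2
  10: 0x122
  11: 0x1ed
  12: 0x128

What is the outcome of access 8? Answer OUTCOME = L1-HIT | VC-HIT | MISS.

OUTCOME = L1-HIT

0: 0x1e0 (blk 30, set 2) → MISS  vc=[]
1: 0x1e6 (blk 30, set 2) → L1-HIT  vc=[]
2: 0x1ef (blk 30, set 2) → L1-HIT  vc=[]
3: 0x12b (blk 18, set 2) → MISS  vc=[30]
4: 0x1eb (blk 30, set 2) → VC-HIT  vc=[18]
5: 0x12b (blk 18, set 2) → VC-HIT  vc=[30]
6: 0xcb (blk 12, set 0) → MISS  vc=[30]
7: 0x1c9 (blk 28, set 0) → MISS  vc=[30, 12]
8: 0x126 (blk 18, set 2) → L1-HIT  vc=[30, 12]
9: 0x1e2 (blk 30, set 2) → VC-HIT  vc=[18, 12]
10: 0x122 (blk 18, set 2) → VC-HIT  vc=[30, 12]
11: 0x1ed (blk 30, set 2) → VC-HIT  vc=[18, 12]
12: 0x128 (blk 18, set 2) → VC-HIT  vc=[30, 12]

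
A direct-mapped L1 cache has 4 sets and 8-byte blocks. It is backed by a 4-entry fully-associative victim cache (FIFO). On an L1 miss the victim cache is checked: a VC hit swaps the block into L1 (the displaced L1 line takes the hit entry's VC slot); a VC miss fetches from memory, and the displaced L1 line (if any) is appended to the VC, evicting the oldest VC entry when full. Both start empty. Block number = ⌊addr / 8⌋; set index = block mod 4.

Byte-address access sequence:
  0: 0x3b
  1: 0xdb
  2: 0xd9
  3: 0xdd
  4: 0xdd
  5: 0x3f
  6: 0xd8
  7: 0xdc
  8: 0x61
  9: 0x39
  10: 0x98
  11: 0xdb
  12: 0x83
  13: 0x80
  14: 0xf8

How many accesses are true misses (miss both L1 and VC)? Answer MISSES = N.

MISSES = 6

  [0] addr=0x3b blk=7 s=3: MISS | VC []
  [1] addr=0xdb blk=27 s=3: MISS | VC [7]
  [2] addr=0xd9 blk=27 s=3: L1-HIT | VC [7]
  [3] addr=0xdd blk=27 s=3: L1-HIT | VC [7]
  [4] addr=0xdd blk=27 s=3: L1-HIT | VC [7]
  [5] addr=0x3f blk=7 s=3: VC-HIT | VC [27]
  [6] addr=0xd8 blk=27 s=3: VC-HIT | VC [7]
  [7] addr=0xdc blk=27 s=3: L1-HIT | VC [7]
  [8] addr=0x61 blk=12 s=0: MISS | VC [7]
  [9] addr=0x39 blk=7 s=3: VC-HIT | VC [27]
  [10] addr=0x98 blk=19 s=3: MISS | VC [27, 7]
  [11] addr=0xdb blk=27 s=3: VC-HIT | VC [19, 7]
  [12] addr=0x83 blk=16 s=0: MISS | VC [19, 7, 12]
  [13] addr=0x80 blk=16 s=0: L1-HIT | VC [19, 7, 12]
  [14] addr=0xf8 blk=31 s=3: MISS | VC [19, 7, 12, 27]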